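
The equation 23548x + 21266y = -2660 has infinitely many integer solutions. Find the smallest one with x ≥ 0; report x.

325

gcd(23548, 21266) = 14  (23548 = 1*21266 + 2282, 21266 = 9*2282 + 728, 2282 = 3*728 + 98, 728 = 7*98 + 42, 98 = 2*42 + 14, 42 = 3*14).
14 divides -2660, so solutions exist.
Back-substituting, 23548*(438) + 21266*(-485) = 14.
Scale by -2660/14 = -190: (x₀, y₀) = (-83220, 92150).
General solution: x = -83220 + 1519t, y = 92150 - 1682t for integer t.
x ≥ 0: smallest is -83220 mod 1519 = 325 (at t = 55), with y = -360.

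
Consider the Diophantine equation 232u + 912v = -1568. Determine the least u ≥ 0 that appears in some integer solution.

gcd(912, 232):
  912 = 3·232 + 216
  232 = 1·216 + 16
  216 = 13·16 + 8
  16 = 2·8
so gcd(912, 232) = 8.
8 divides -1568, so solutions exist.
Back-substitute for Bézout coefficients:
  8 = 216 - 13·16
  ... = 232·(-55) + 912·(14)
Scale by -1568/8 = -196: (u₀, v₀) = (10780, -2744).
General solution: u = 10780 + 114t, v = -2744 - 29t for integer t.
u ≥ 0: smallest is 10780 mod 114 = 64 (at t = -94), with v = -18.

64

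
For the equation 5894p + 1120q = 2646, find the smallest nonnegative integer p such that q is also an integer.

9

gcd(5894, 1120):
  5894 = 5×1120 + 294
  1120 = 3×294 + 238
  294 = 1×238 + 56
  238 = 4×56 + 14
  56 = 4×14
so gcd(5894, 1120) = 14.
14 divides 2646, so solutions exist.
Back-substitute for Bézout coefficients:
  14 = 238 - 4×56
  ... = 5894×(-19) + 1120×(100)
Scale by 2646/14 = 189: (p₀, q₀) = (-3591, 18900).
General solution: p = -3591 + 80t, q = 18900 - 421t for integer t.
p ≥ 0: smallest is -3591 mod 80 = 9 (at t = 45), with q = -45.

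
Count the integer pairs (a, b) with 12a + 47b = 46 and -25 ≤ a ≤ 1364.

gcd(47, 12) = 1.
By Bézout, 12·(4) + 47·(-1) = 1.
Particular solution: (43, -10).
General solution: a = 43 + 47t, b = -10 - 12t for integer t.
-25 ≤ 43 + 47t ≤ 1364 gives t ∈ [-1, 28], which is 30 values.

30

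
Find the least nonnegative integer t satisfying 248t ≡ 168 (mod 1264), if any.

gcd(1264, 248):
  1264 = 5×248 + 24
  248 = 10×24 + 8
  24 = 3×8
so gcd(1264, 248) = 8.
8 divides 168, so solutions exist.
Back-substitute for Bézout coefficients:
  8 = 248 - 10×24
  ... = 248×(51) + 1264×(-10)
So 248×(51) ≡ 8 (mod 1264); multiply by 21: t ≡ 1071 (mod 158).
Smallest nonnegative: t = 1071 mod 158 = 123.

123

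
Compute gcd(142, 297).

gcd(297, 142) = 1  (297 = 2*142 + 13, 142 = 10*13 + 12, 13 = 1*12 + 1, 12 = 12*1).

1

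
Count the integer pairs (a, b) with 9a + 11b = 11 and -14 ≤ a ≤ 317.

30

gcd(11, 9):
  11 = 1*9 + 2
  9 = 4*2 + 1
  2 = 2*1
so gcd(11, 9) = 1.
Back-substitute for Bézout coefficients:
  1 = 9 - 4*2
  ... = 9*(5) + 11*(-4)
Scale by 11: particular solution (55, -44); reduce a mod 11: (0, 1).
General solution: a = 0 + 11t, b = 1 - 9t for integer t.
-14 ≤ 0 + 11t ≤ 317 gives t ∈ [-1, 28], which is 30 values.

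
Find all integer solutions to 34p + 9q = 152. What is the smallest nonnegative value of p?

5

gcd(34, 9) = 1.
1 divides 152, so solutions exist.
By Bézout, 34·(4) + 9·(-15) = 1.
Scale by 152/1 = 152: (p₀, q₀) = (608, -2280).
General solution: p = 608 + 9t, q = -2280 - 34t for integer t.
p ≥ 0: smallest is 608 mod 9 = 5 (at t = -67), with q = -2.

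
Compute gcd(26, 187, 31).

gcd(187, 26) = 1.
gcd(1, 31) = 1.

1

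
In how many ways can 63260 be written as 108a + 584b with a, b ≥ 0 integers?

gcd(584, 108):
  584 = 5*108 + 44
  108 = 2*44 + 20
  44 = 2*20 + 4
  20 = 5*4
so gcd(584, 108) = 4.
Back-substitute for Bézout coefficients:
  4 = 44 - 2*20
  ... = 108*(-27) + 584*(5)
Scale by 15815: one solution is (-427005, 79075). Reduce a mod 146: (45, 100).
General: a = 45 + 146t, b = 100 - 27t.
a ≥ 0 ⇒ t ≥ 0; b ≥ 0 ⇒ t ≤ 3. So t ∈ [0, 3]: 4 solutions.

4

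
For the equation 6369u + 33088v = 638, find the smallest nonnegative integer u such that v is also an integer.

gcd(33088, 6369) = 11.
11 divides 638, so solutions exist.
By Bézout, 6369*(-213) + 33088*(41) = 11.
Scale by 638/11 = 58: (u₀, v₀) = (-12354, 2378).
General solution: u = -12354 + 3008t, v = 2378 - 579t for integer t.
u ≥ 0: smallest is -12354 mod 3008 = 2686 (at t = 5), with v = -517.

2686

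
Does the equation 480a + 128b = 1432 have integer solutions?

no

gcd(480, 128) = 32  (480 = 3*128 + 96, 128 = 1*96 + 32, 96 = 3*32).
32 does not divide 1432 (remainder 24), so no integer solutions.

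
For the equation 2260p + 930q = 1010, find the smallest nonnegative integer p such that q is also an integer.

56

gcd(2260, 930) = 10  (2260 = 2×930 + 400, 930 = 2×400 + 130, 400 = 3×130 + 10, 130 = 13×10).
10 divides 1010, so solutions exist.
Back-substituting, 2260×(7) + 930×(-17) = 10.
Scale by 1010/10 = 101: (p₀, q₀) = (707, -1717).
General solution: p = 707 + 93t, q = -1717 - 226t for integer t.
p ≥ 0: smallest is 707 mod 93 = 56 (at t = -7), with q = -135.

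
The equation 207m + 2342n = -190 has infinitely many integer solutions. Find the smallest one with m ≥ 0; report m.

2194

gcd(2342, 207):
  2342 = 11*207 + 65
  207 = 3*65 + 12
  65 = 5*12 + 5
  12 = 2*5 + 2
  5 = 2*2 + 1
  2 = 2*1
so gcd(2342, 207) = 1.
1 divides -190, so solutions exist.
Back-substitute for Bézout coefficients:
  1 = 5 - 2*2
  ... = 207*(-973) + 2342*(86)
Scale by -190/1 = -190: (m₀, n₀) = (184870, -16340).
General solution: m = 184870 + 2342t, n = -16340 - 207t for integer t.
m ≥ 0: smallest is 184870 mod 2342 = 2194 (at t = -78), with n = -194.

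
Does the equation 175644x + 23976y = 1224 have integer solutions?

gcd(175644, 23976) = 36  (175644 = 7×23976 + 7812, 23976 = 3×7812 + 540, 7812 = 14×540 + 252, 540 = 2×252 + 36, 252 = 7×36).
36 divides 1224, so integer solutions exist.

yes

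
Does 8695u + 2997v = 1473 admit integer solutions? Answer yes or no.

gcd(8695, 2997) = 37.
37 does not divide 1473 (remainder 30), so no integer solutions.

no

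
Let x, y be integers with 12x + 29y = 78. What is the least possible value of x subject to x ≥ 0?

gcd(29, 12) = 1.
1 divides 78, so solutions exist.
By Bézout, 12*(-12) + 29*(5) = 1.
Scale by 78/1 = 78: (x₀, y₀) = (-936, 390).
General solution: x = -936 + 29t, y = 390 - 12t for integer t.
x ≥ 0: smallest is -936 mod 29 = 21 (at t = 33), with y = -6.

21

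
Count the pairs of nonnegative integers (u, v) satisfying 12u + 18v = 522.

15

gcd(18, 12) = 6  (18 = 1×12 + 6, 12 = 2×6).
Back-substituting, 12×(-1) + 18×(1) = 6.
Scale by 87: one solution is (-87, 87). Reduce u mod 3: (0, 29).
General: u = 0 + 3t, v = 29 - 2t.
u ≥ 0 ⇒ t ≥ 0; v ≥ 0 ⇒ t ≤ 14. So t ∈ [0, 14]: 15 solutions.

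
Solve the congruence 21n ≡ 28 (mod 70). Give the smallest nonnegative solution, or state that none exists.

8

gcd(70, 21) = 7.
7 divides 28, so solutions exist.
By Bézout, 21×(-3) + 70×(1) = 7.
So 21×(-3) ≡ 7 (mod 70); multiply by 4: n ≡ -12 (mod 10).
Smallest nonnegative: n = -12 mod 10 = 8.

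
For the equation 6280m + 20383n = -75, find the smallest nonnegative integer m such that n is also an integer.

gcd(20383, 6280):
  20383 = 3×6280 + 1543
  6280 = 4×1543 + 108
  1543 = 14×108 + 31
  108 = 3×31 + 15
  31 = 2×15 + 1
  15 = 15×1
so gcd(20383, 6280) = 1.
1 divides -75, so solutions exist.
Back-substitute for Bézout coefficients:
  1 = 31 - 2×15
  ... = 6280×(-1321) + 20383×(407)
Scale by -75/1 = -75: (m₀, n₀) = (99075, -30525).
General solution: m = 99075 + 20383t, n = -30525 - 6280t for integer t.
m ≥ 0: smallest is 99075 mod 20383 = 17543 (at t = -4), with n = -5405.

17543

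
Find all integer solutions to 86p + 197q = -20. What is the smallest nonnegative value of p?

41

gcd(197, 86) = 1  (197 = 2*86 + 25, 86 = 3*25 + 11, 25 = 2*11 + 3, 11 = 3*3 + 2, 3 = 1*2 + 1, 2 = 2*1).
1 divides -20, so solutions exist.
Back-substituting, 86*(-71) + 197*(31) = 1.
Scale by -20/1 = -20: (p₀, q₀) = (1420, -620).
General solution: p = 1420 + 197t, q = -620 - 86t for integer t.
p ≥ 0: smallest is 1420 mod 197 = 41 (at t = -7), with q = -18.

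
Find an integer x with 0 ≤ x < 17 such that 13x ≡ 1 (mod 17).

gcd(17, 13) = 1.
By Bézout, 13×(4) + 17×(-3) = 1.
So 13×4 ≡ 1 (mod 17), and 4 mod 17 = 4.

4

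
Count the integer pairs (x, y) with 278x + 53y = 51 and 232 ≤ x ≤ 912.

13

gcd(278, 53):
  278 = 5×53 + 13
  53 = 4×13 + 1
  13 = 13×1
so gcd(278, 53) = 1.
Back-substitute for Bézout coefficients:
  1 = 53 - 4×13
  ... = 278×(-4) + 53×(21)
Scale by 51: particular solution (-204, 1071); reduce x mod 53: (8, -41).
General solution: x = 8 + 53t, y = -41 - 278t for integer t.
232 ≤ 8 + 53t ≤ 912 gives t ∈ [5, 17], which is 13 values.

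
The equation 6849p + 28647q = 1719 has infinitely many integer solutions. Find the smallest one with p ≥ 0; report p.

gcd(28647, 6849) = 9  (28647 = 4·6849 + 1251, 6849 = 5·1251 + 594, 1251 = 2·594 + 63, 594 = 9·63 + 27, 63 = 2·27 + 9, 27 = 3·9).
9 divides 1719, so solutions exist.
Back-substituting, 6849·(-916) + 28647·(219) = 9.
Scale by 1719/9 = 191: (p₀, q₀) = (-174956, 41829).
General solution: p = -174956 + 3183t, q = 41829 - 761t for integer t.
p ≥ 0: smallest is -174956 mod 3183 = 109 (at t = 55), with q = -26.

109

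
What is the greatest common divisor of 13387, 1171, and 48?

gcd(13387, 1171) = 1.
gcd(1, 48) = 1.

1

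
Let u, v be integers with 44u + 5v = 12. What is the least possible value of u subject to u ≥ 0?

3

gcd(44, 5) = 1.
1 divides 12, so solutions exist.
By Bézout, 44·(-1) + 5·(9) = 1.
Scale by 12/1 = 12: (u₀, v₀) = (-12, 108).
General solution: u = -12 + 5t, v = 108 - 44t for integer t.
u ≥ 0: smallest is -12 mod 5 = 3 (at t = 3), with v = -24.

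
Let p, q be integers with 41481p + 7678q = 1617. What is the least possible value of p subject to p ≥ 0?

gcd(41481, 7678):
  41481 = 5×7678 + 3091
  7678 = 2×3091 + 1496
  3091 = 2×1496 + 99
  1496 = 15×99 + 11
  99 = 9×11
so gcd(41481, 7678) = 11.
11 divides 1617, so solutions exist.
Back-substitute for Bézout coefficients:
  11 = 1496 - 15×99
  ... = 41481×(-77) + 7678×(416)
Scale by 1617/11 = 147: (p₀, q₀) = (-11319, 61152).
General solution: p = -11319 + 698t, q = 61152 - 3771t for integer t.
p ≥ 0: smallest is -11319 mod 698 = 547 (at t = 17), with q = -2955.

547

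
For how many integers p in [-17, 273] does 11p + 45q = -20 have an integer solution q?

7

gcd(45, 11) = 1.
By Bézout, 11·(-4) + 45·(1) = 1.
Particular solution: (35, -9).
General solution: p = 35 + 45t, q = -9 - 11t for integer t.
-17 ≤ 35 + 45t ≤ 273 gives t ∈ [-1, 5], which is 7 values.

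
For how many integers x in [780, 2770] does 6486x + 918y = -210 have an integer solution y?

13

gcd(6486, 918) = 6  (6486 = 7·918 + 60, 918 = 15·60 + 18, 60 = 3·18 + 6, 18 = 3·6).
Back-substituting, 6486·(46) + 918·(-325) = 6.
Scale by -35: particular solution (-1610, 11375); reduce x mod 153: (73, -516).
General solution: x = 73 + 153t, y = -516 - 1081t for integer t.
780 ≤ 73 + 153t ≤ 2770 gives t ∈ [5, 17], which is 13 values.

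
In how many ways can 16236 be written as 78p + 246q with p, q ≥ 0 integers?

6

gcd(246, 78):
  246 = 3×78 + 12
  78 = 6×12 + 6
  12 = 2×6
so gcd(246, 78) = 6.
Back-substitute for Bézout coefficients:
  6 = 78 - 6×12
  ... = 78×(19) + 246×(-6)
Scale by 2706: one solution is (51414, -16236). Reduce p mod 41: (0, 66).
General: p = 0 + 41t, q = 66 - 13t.
p ≥ 0 ⇒ t ≥ 0; q ≥ 0 ⇒ t ≤ 5. So t ∈ [0, 5]: 6 solutions.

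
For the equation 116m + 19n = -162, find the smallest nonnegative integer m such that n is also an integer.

14

gcd(116, 19) = 1.
1 divides -162, so solutions exist.
By Bézout, 116×(-9) + 19×(55) = 1.
Scale by -162/1 = -162: (m₀, n₀) = (1458, -8910).
General solution: m = 1458 + 19t, n = -8910 - 116t for integer t.
m ≥ 0: smallest is 1458 mod 19 = 14 (at t = -76), with n = -94.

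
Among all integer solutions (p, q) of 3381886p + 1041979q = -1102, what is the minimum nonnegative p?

gcd(3381886, 1041979):
  3381886 = 3·1041979 + 255949
  1041979 = 4·255949 + 18183
  255949 = 14·18183 + 1387
  18183 = 13·1387 + 152
  1387 = 9·152 + 19
  152 = 8·19
so gcd(3381886, 1041979) = 19.
19 divides -1102, so solutions exist.
Back-substitute for Bézout coefficients:
  19 = 1387 - 9·152
  ... = 3381886·(6762) + 1041979·(-21947)
Scale by -1102/19 = -58: (p₀, q₀) = (-392196, 1272926).
General solution: p = -392196 + 54841t, q = 1272926 - 177994t for integer t.
p ≥ 0: smallest is -392196 mod 54841 = 46532 (at t = 8), with q = -151026.

46532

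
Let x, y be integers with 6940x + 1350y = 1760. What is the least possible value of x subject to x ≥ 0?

gcd(6940, 1350):
  6940 = 5·1350 + 190
  1350 = 7·190 + 20
  190 = 9·20 + 10
  20 = 2·10
so gcd(6940, 1350) = 10.
10 divides 1760, so solutions exist.
Back-substitute for Bézout coefficients:
  10 = 190 - 9·20
  ... = 6940·(64) + 1350·(-329)
Scale by 1760/10 = 176: (x₀, y₀) = (11264, -57904).
General solution: x = 11264 + 135t, y = -57904 - 694t for integer t.
x ≥ 0: smallest is 11264 mod 135 = 59 (at t = -83), with y = -302.

59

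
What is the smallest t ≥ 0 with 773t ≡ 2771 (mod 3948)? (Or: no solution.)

gcd(3948, 773) = 1.
1 divides 2771, so solutions exist.
By Bézout, 773×(761) + 3948×(-149) = 1.
So 773×(761) ≡ 1 (mod 3948); multiply by 2771: t ≡ 2108731 (mod 3948).
Smallest nonnegative: t = 2108731 mod 3948 = 499.

499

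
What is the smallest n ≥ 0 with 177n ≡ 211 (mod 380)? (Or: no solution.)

203

gcd(380, 177) = 1  (380 = 2×177 + 26, 177 = 6×26 + 21, 26 = 1×21 + 5, 21 = 4×5 + 1, 5 = 5×1).
1 divides 211, so solutions exist.
Back-substituting, 177×(73) + 380×(-34) = 1.
So 177×(73) ≡ 1 (mod 380); multiply by 211: n ≡ 15403 (mod 380).
Smallest nonnegative: n = 15403 mod 380 = 203.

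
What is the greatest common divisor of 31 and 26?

1

gcd(31, 26) = 1  (31 = 1*26 + 5, 26 = 5*5 + 1, 5 = 5*1).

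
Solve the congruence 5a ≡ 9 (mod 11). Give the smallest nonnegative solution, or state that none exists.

4

gcd(11, 5):
  11 = 2·5 + 1
  5 = 5·1
so gcd(11, 5) = 1.
1 divides 9, so solutions exist.
Back-substitute for Bézout coefficients:
  1 = 11 - 2·5
  ... = 5·(-2) + 11·(1)
So 5·(-2) ≡ 1 (mod 11); multiply by 9: a ≡ -18 (mod 11).
Smallest nonnegative: a = -18 mod 11 = 4.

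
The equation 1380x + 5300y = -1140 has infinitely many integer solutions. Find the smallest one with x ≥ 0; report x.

172

gcd(5300, 1380):
  5300 = 3*1380 + 1160
  1380 = 1*1160 + 220
  1160 = 5*220 + 60
  220 = 3*60 + 40
  60 = 1*40 + 20
  40 = 2*20
so gcd(5300, 1380) = 20.
20 divides -1140, so solutions exist.
Back-substitute for Bézout coefficients:
  20 = 60 - 1*40
  ... = 1380*(-96) + 5300*(25)
Scale by -1140/20 = -57: (x₀, y₀) = (5472, -1425).
General solution: x = 5472 + 265t, y = -1425 - 69t for integer t.
x ≥ 0: smallest is 5472 mod 265 = 172 (at t = -20), with y = -45.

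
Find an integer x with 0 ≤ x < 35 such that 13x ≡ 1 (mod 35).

gcd(35, 13) = 1.
By Bézout, 13×(-8) + 35×(3) = 1.
So 13×-8 ≡ 1 (mod 35), and -8 mod 35 = 27.

27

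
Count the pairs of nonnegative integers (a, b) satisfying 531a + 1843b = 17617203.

18

gcd(1843, 531) = 1  (1843 = 3*531 + 250, 531 = 2*250 + 31, 250 = 8*31 + 2, 31 = 15*2 + 1, 2 = 2*1).
Back-substituting, 531*(892) + 1843*(-257) = 1.
Scale by 17617203: one solution is (15714545076, -4527621171). Reduce a mod 1843: (1003, 9270).
General: a = 1003 + 1843t, b = 9270 - 531t.
a ≥ 0 ⇒ t ≥ 0; b ≥ 0 ⇒ t ≤ 17. So t ∈ [0, 17]: 18 solutions.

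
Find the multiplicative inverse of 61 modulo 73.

6

gcd(73, 61) = 1  (73 = 1·61 + 12, 61 = 5·12 + 1, 12 = 12·1).
Back-substituting, 61·(6) + 73·(-5) = 1.
So 61·6 ≡ 1 (mod 73), and 6 mod 73 = 6.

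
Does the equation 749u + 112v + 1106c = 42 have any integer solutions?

yes

gcd(749, 112) = 7.
gcd(7, 1106) = 7.
7 divides 42, so integer solutions exist.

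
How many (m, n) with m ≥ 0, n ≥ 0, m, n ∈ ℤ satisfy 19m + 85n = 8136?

gcd(85, 19) = 1.
By Bézout, 19×(9) + 85×(-2) = 1.
One solution: (39, 87).
General: m = 39 + 85t, n = 87 - 19t.
m ≥ 0 ⇒ t ≥ 0; n ≥ 0 ⇒ t ≤ 4. So t ∈ [0, 4]: 5 solutions.

5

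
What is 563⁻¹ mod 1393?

gcd(1393, 563):
  1393 = 2×563 + 267
  563 = 2×267 + 29
  267 = 9×29 + 6
  29 = 4×6 + 5
  6 = 1×5 + 1
  5 = 5×1
so gcd(1393, 563) = 1.
Back-substitute for Bézout coefficients:
  1 = 6 - 1×5
  ... = 563×(-240) + 1393×(97)
So 563×-240 ≡ 1 (mod 1393), and -240 mod 1393 = 1153.

1153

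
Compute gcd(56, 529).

1

gcd(529, 56) = 1  (529 = 9*56 + 25, 56 = 2*25 + 6, 25 = 4*6 + 1, 6 = 6*1).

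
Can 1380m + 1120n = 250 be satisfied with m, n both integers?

gcd(1380, 1120) = 20  (1380 = 1·1120 + 260, 1120 = 4·260 + 80, 260 = 3·80 + 20, 80 = 4·20).
20 does not divide 250 (remainder 10), so no integer solutions.

no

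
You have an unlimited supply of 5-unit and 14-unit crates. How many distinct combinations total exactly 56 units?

1

Need nonnegative integers with 5j + 14k = 56.
gcd(5, 14) = 1, and 5·(3) + 14·(-1) = 1.
So (j₀, k₀) = (168, -56); general j = 168 + 14t, k = -56 - 5t.
j ≥ 0 ⇒ t ≥ -12; k ≥ 0 ⇒ t ≤ -12. That's 1 value of t.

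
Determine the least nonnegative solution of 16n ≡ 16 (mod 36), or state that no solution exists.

1

gcd(36, 16) = 4  (36 = 2*16 + 4, 16 = 4*4).
4 divides 16, so solutions exist.
Back-substituting, 16*(-2) + 36*(1) = 4.
So 16*(-2) ≡ 4 (mod 36); multiply by 4: n ≡ -8 (mod 9).
Smallest nonnegative: n = -8 mod 9 = 1.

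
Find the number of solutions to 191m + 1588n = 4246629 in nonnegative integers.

14

gcd(1588, 191) = 1.
By Bézout, 191*(291) + 1588*(-35) = 1.
One solution: (143, 2657).
General: m = 143 + 1588t, n = 2657 - 191t.
m ≥ 0 ⇒ t ≥ 0; n ≥ 0 ⇒ t ≤ 13. So t ∈ [0, 13]: 14 solutions.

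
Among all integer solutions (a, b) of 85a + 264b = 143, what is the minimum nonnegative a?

gcd(264, 85) = 1  (264 = 3×85 + 9, 85 = 9×9 + 4, 9 = 2×4 + 1, 4 = 4×1).
1 divides 143, so solutions exist.
Back-substituting, 85×(-59) + 264×(19) = 1.
Scale by 143/1 = 143: (a₀, b₀) = (-8437, 2717).
General solution: a = -8437 + 264t, b = 2717 - 85t for integer t.
a ≥ 0: smallest is -8437 mod 264 = 11 (at t = 32), with b = -3.

11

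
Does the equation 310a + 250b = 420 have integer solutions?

gcd(310, 250) = 10  (310 = 1·250 + 60, 250 = 4·60 + 10, 60 = 6·10).
10 divides 420, so integer solutions exist.

yes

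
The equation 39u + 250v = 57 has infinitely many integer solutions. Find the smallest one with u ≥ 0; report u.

213

gcd(250, 39) = 1  (250 = 6×39 + 16, 39 = 2×16 + 7, 16 = 2×7 + 2, 7 = 3×2 + 1, 2 = 2×1).
1 divides 57, so solutions exist.
Back-substituting, 39×(109) + 250×(-17) = 1.
Scale by 57/1 = 57: (u₀, v₀) = (6213, -969).
General solution: u = 6213 + 250t, v = -969 - 39t for integer t.
u ≥ 0: smallest is 6213 mod 250 = 213 (at t = -24), with v = -33.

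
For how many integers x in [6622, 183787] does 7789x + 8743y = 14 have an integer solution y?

gcd(8743, 7789):
  8743 = 1·7789 + 954
  7789 = 8·954 + 157
  954 = 6·157 + 12
  157 = 13·12 + 1
  12 = 12·1
so gcd(8743, 7789) = 1.
Back-substitute for Bézout coefficients:
  1 = 157 - 13·12
  ... = 7789·(724) + 8743·(-645)
Scale by 14: particular solution (10136, -9030); reduce x mod 8743: (1393, -1241).
General solution: x = 1393 + 8743t, y = -1241 - 7789t for integer t.
6622 ≤ 1393 + 8743t ≤ 183787 gives t ∈ [1, 20], which is 20 values.

20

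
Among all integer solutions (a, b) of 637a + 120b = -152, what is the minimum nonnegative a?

gcd(637, 120) = 1.
1 divides -152, so solutions exist.
By Bézout, 637·(13) + 120·(-69) = 1.
Scale by -152/1 = -152: (a₀, b₀) = (-1976, 10488).
General solution: a = -1976 + 120t, b = 10488 - 637t for integer t.
a ≥ 0: smallest is -1976 mod 120 = 64 (at t = 17), with b = -341.

64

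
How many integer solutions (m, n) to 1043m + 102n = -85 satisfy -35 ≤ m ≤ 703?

gcd(1043, 102) = 1  (1043 = 10*102 + 23, 102 = 4*23 + 10, 23 = 2*10 + 3, 10 = 3*3 + 1, 3 = 3*1).
Back-substituting, 1043*(-31) + 102*(317) = 1.
Scale by -85: particular solution (2635, -26945); reduce m mod 102: (85, -870).
General solution: m = 85 + 102t, n = -870 - 1043t for integer t.
-35 ≤ 85 + 102t ≤ 703 gives t ∈ [-1, 6], which is 8 values.

8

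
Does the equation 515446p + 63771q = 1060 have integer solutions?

no

gcd(515446, 63771) = 29  (515446 = 8·63771 + 5278, 63771 = 12·5278 + 435, 5278 = 12·435 + 58, 435 = 7·58 + 29, 58 = 2·29).
29 does not divide 1060 (remainder 16), so no integer solutions.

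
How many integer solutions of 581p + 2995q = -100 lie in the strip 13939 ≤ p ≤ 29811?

gcd(2995, 581) = 1  (2995 = 5*581 + 90, 581 = 6*90 + 41, 90 = 2*41 + 8, 41 = 5*8 + 1, 8 = 8*1).
Back-substituting, 581*(366) + 2995*(-71) = 1.
Scale by -100: particular solution (-36600, 7100); reduce p mod 2995: (2335, -453).
General solution: p = 2335 + 2995t, q = -453 - 581t for integer t.
13939 ≤ 2335 + 2995t ≤ 29811 gives t ∈ [4, 9], which is 6 values.

6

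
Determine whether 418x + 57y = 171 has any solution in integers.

yes

gcd(418, 57):
  418 = 7×57 + 19
  57 = 3×19
so gcd(418, 57) = 19.
19 divides 171, so integer solutions exist.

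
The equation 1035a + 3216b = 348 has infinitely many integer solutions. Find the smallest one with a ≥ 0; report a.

gcd(3216, 1035):
  3216 = 3*1035 + 111
  1035 = 9*111 + 36
  111 = 3*36 + 3
  36 = 12*3
so gcd(3216, 1035) = 3.
3 divides 348, so solutions exist.
Back-substitute for Bézout coefficients:
  3 = 111 - 3*36
  ... = 1035*(-87) + 3216*(28)
Scale by 348/3 = 116: (a₀, b₀) = (-10092, 3248).
General solution: a = -10092 + 1072t, b = 3248 - 345t for integer t.
a ≥ 0: smallest is -10092 mod 1072 = 628 (at t = 10), with b = -202.

628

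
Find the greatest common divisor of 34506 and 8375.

gcd(34506, 8375):
  34506 = 4×8375 + 1006
  8375 = 8×1006 + 327
  1006 = 3×327 + 25
  327 = 13×25 + 2
  25 = 12×2 + 1
  2 = 2×1
so gcd(34506, 8375) = 1.

1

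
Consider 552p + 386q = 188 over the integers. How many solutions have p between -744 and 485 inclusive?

gcd(552, 386):
  552 = 1·386 + 166
  386 = 2·166 + 54
  166 = 3·54 + 4
  54 = 13·4 + 2
  4 = 2·2
so gcd(552, 386) = 2.
Back-substitute for Bézout coefficients:
  2 = 54 - 13·4
  ... = 552·(-93) + 386·(133)
Scale by 94: particular solution (-8742, 12502); reduce p mod 193: (136, -194).
General solution: p = 136 + 193t, q = -194 - 276t for integer t.
-744 ≤ 136 + 193t ≤ 485 gives t ∈ [-4, 1], which is 6 values.

6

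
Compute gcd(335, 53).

gcd(335, 53):
  335 = 6·53 + 17
  53 = 3·17 + 2
  17 = 8·2 + 1
  2 = 2·1
so gcd(335, 53) = 1.

1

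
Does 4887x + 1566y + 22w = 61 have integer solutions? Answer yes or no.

yes

gcd(4887, 1566):
  4887 = 3×1566 + 189
  1566 = 8×189 + 54
  189 = 3×54 + 27
  54 = 2×27
so gcd(4887, 1566) = 27.
gcd(27, 22) = 1.
1 divides 61, so integer solutions exist.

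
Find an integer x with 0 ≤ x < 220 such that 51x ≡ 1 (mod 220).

151

gcd(220, 51) = 1.
By Bézout, 51×(-69) + 220×(16) = 1.
So 51×-69 ≡ 1 (mod 220), and -69 mod 220 = 151.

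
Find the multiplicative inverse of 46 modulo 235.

gcd(235, 46) = 1  (235 = 5·46 + 5, 46 = 9·5 + 1, 5 = 5·1).
Back-substituting, 46·(46) + 235·(-9) = 1.
So 46·46 ≡ 1 (mod 235), and 46 mod 235 = 46.

46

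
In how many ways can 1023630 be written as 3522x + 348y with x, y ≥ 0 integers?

5

gcd(3522, 348) = 6.
By Bézout, 3522×(25) + 348×(-253) = 6.
One solution: (37, 2567).
General: x = 37 + 58t, y = 2567 - 587t.
x ≥ 0 ⇒ t ≥ 0; y ≥ 0 ⇒ t ≤ 4. So t ∈ [0, 4]: 5 solutions.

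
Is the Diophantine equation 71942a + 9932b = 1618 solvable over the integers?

gcd(71942, 9932) = 26.
26 does not divide 1618 (remainder 6), so no integer solutions.

no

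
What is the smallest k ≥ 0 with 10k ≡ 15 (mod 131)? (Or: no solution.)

gcd(131, 10) = 1.
1 divides 15, so solutions exist.
By Bézout, 10*(-13) + 131*(1) = 1.
So 10*(-13) ≡ 1 (mod 131); multiply by 15: k ≡ -195 (mod 131).
Smallest nonnegative: k = -195 mod 131 = 67.

67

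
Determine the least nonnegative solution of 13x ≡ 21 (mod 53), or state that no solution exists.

gcd(53, 13) = 1.
1 divides 21, so solutions exist.
By Bézout, 13*(-4) + 53*(1) = 1.
So 13*(-4) ≡ 1 (mod 53); multiply by 21: x ≡ -84 (mod 53).
Smallest nonnegative: x = -84 mod 53 = 22.

22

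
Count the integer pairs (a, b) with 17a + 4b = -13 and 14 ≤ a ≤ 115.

gcd(17, 4) = 1  (17 = 4×4 + 1, 4 = 4×1).
Back-substituting, 17×(1) + 4×(-4) = 1.
Scale by -13: particular solution (-13, 52); reduce a mod 4: (3, -16).
General solution: a = 3 + 4t, b = -16 - 17t for integer t.
14 ≤ 3 + 4t ≤ 115 gives t ∈ [3, 28], which is 26 values.

26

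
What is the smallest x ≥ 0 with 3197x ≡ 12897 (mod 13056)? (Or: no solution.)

gcd(13056, 3197):
  13056 = 4×3197 + 268
  3197 = 11×268 + 249
  268 = 1×249 + 19
  249 = 13×19 + 2
  19 = 9×2 + 1
  2 = 2×1
so gcd(13056, 3197) = 1.
1 divides 12897, so solutions exist.
Back-substitute for Bézout coefficients:
  1 = 19 - 9×2
  ... = 3197×(-6187) + 13056×(1515)
So 3197×(-6187) ≡ 1 (mod 13056); multiply by 12897: x ≡ -79793739 (mod 13056).
Smallest nonnegative: x = -79793739 mod 13056 = 4533.

4533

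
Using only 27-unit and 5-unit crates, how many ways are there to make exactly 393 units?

Need nonnegative integers with 27j + 5k = 393.
gcd(27, 5) = 1, and 27·(-2) + 5·(11) = 1.
So (j₀, k₀) = (-786, 4323); general j = -786 + 5t, k = 4323 - 27t.
j ≥ 0 ⇒ t ≥ 158; k ≥ 0 ⇒ t ≤ 160. That's 3 values of t.

3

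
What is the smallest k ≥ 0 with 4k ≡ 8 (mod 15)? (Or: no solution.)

gcd(15, 4):
  15 = 3×4 + 3
  4 = 1×3 + 1
  3 = 3×1
so gcd(15, 4) = 1.
1 divides 8, so solutions exist.
Back-substitute for Bézout coefficients:
  1 = 4 - 1×3
  ... = 4×(4) + 15×(-1)
So 4×(4) ≡ 1 (mod 15); multiply by 8: k ≡ 32 (mod 15).
Smallest nonnegative: k = 32 mod 15 = 2.

2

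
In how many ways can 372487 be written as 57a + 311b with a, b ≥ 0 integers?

gcd(311, 57):
  311 = 5*57 + 26
  57 = 2*26 + 5
  26 = 5*5 + 1
  5 = 5*1
so gcd(311, 57) = 1.
Back-substitute for Bézout coefficients:
  1 = 26 - 5*5
  ... = 57*(-60) + 311*(11)
Scale by 372487: one solution is (-22349220, 4097357). Reduce a mod 311: (173, 1166).
General: a = 173 + 311t, b = 1166 - 57t.
a ≥ 0 ⇒ t ≥ 0; b ≥ 0 ⇒ t ≤ 20. So t ∈ [0, 20]: 21 solutions.

21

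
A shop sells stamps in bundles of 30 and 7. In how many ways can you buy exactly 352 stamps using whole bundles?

2

Need nonnegative integers with 30j + 7k = 352.
gcd(30, 7) = 1, and 30·(-3) + 7·(13) = 1.
So (j₀, k₀) = (-1056, 4576); general j = -1056 + 7t, k = 4576 - 30t.
j ≥ 0 ⇒ t ≥ 151; k ≥ 0 ⇒ t ≤ 152. That's 2 values of t.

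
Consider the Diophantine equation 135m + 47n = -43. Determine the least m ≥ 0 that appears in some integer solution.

15

gcd(135, 47) = 1.
1 divides -43, so solutions exist.
By Bézout, 135·(-8) + 47·(23) = 1.
Scale by -43/1 = -43: (m₀, n₀) = (344, -989).
General solution: m = 344 + 47t, n = -989 - 135t for integer t.
m ≥ 0: smallest is 344 mod 47 = 15 (at t = -7), with n = -44.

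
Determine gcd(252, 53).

gcd(252, 53):
  252 = 4×53 + 40
  53 = 1×40 + 13
  40 = 3×13 + 1
  13 = 13×1
so gcd(252, 53) = 1.

1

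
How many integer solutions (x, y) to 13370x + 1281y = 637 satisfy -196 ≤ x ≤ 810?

6

gcd(13370, 1281):
  13370 = 10×1281 + 560
  1281 = 2×560 + 161
  560 = 3×161 + 77
  161 = 2×77 + 7
  77 = 11×7
so gcd(13370, 1281) = 7.
Back-substitute for Bézout coefficients:
  7 = 161 - 2×77
  ... = 13370×(-16) + 1281×(167)
Scale by 91: particular solution (-1456, 15197); reduce x mod 183: (8, -83).
General solution: x = 8 + 183t, y = -83 - 1910t for integer t.
-196 ≤ 8 + 183t ≤ 810 gives t ∈ [-1, 4], which is 6 values.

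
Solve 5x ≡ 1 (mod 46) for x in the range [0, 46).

gcd(46, 5) = 1  (46 = 9×5 + 1, 5 = 5×1).
Back-substituting, 5×(-9) + 46×(1) = 1.
So 5×-9 ≡ 1 (mod 46), and -9 mod 46 = 37.

37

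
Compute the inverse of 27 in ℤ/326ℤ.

gcd(326, 27):
  326 = 12*27 + 2
  27 = 13*2 + 1
  2 = 2*1
so gcd(326, 27) = 1.
Back-substitute for Bézout coefficients:
  1 = 27 - 13*2
  ... = 27*(157) + 326*(-13)
So 27*157 ≡ 1 (mod 326), and 157 mod 326 = 157.

157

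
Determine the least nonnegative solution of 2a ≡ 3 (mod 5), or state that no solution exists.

4

gcd(5, 2):
  5 = 2·2 + 1
  2 = 2·1
so gcd(5, 2) = 1.
1 divides 3, so solutions exist.
Back-substitute for Bézout coefficients:
  1 = 5 - 2·2
  ... = 2·(-2) + 5·(1)
So 2·(-2) ≡ 1 (mod 5); multiply by 3: a ≡ -6 (mod 5).
Smallest nonnegative: a = -6 mod 5 = 4.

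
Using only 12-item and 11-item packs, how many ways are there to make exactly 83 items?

Need nonnegative integers with 12j + 11k = 83.
gcd(12, 11) = 1, and 12·(1) + 11·(-1) = 1.
So (j₀, k₀) = (83, -83); general j = 83 + 11t, k = -83 - 12t.
j ≥ 0 ⇒ t ≥ -7; k ≥ 0 ⇒ t ≤ -7. That's 1 value of t.

1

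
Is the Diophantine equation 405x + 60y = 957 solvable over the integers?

no

gcd(405, 60) = 15.
15 does not divide 957 (remainder 12), so no integer solutions.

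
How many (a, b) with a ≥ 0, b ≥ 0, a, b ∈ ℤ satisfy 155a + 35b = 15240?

14

gcd(155, 35) = 5  (155 = 4·35 + 15, 35 = 2·15 + 5, 15 = 3·5).
Back-substituting, 155·(-2) + 35·(9) = 5.
Scale by 3048: one solution is (-6096, 27432). Reduce a mod 7: (1, 431).
General: a = 1 + 7t, b = 431 - 31t.
a ≥ 0 ⇒ t ≥ 0; b ≥ 0 ⇒ t ≤ 13. So t ∈ [0, 13]: 14 solutions.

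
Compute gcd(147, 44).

gcd(147, 44) = 1  (147 = 3*44 + 15, 44 = 2*15 + 14, 15 = 1*14 + 1, 14 = 14*1).

1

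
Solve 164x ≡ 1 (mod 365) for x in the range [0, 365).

gcd(365, 164):
  365 = 2×164 + 37
  164 = 4×37 + 16
  37 = 2×16 + 5
  16 = 3×5 + 1
  5 = 5×1
so gcd(365, 164) = 1.
Back-substitute for Bézout coefficients:
  1 = 16 - 3×5
  ... = 164×(69) + 365×(-31)
So 164×69 ≡ 1 (mod 365), and 69 mod 365 = 69.

69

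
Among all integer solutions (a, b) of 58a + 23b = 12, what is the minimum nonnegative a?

1

gcd(58, 23) = 1  (58 = 2*23 + 12, 23 = 1*12 + 11, 12 = 1*11 + 1, 11 = 11*1).
1 divides 12, so solutions exist.
Back-substituting, 58*(2) + 23*(-5) = 1.
Scale by 12/1 = 12: (a₀, b₀) = (24, -60).
General solution: a = 24 + 23t, b = -60 - 58t for integer t.
a ≥ 0: smallest is 24 mod 23 = 1 (at t = -1), with b = -2.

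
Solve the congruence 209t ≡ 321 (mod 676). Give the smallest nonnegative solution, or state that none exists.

gcd(676, 209) = 1.
1 divides 321, so solutions exist.
By Bézout, 209·(-207) + 676·(64) = 1.
So 209·(-207) ≡ 1 (mod 676); multiply by 321: t ≡ -66447 (mod 676).
Smallest nonnegative: t = -66447 mod 676 = 477.

477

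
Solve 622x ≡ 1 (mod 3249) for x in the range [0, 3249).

2314

gcd(3249, 622) = 1.
By Bézout, 622*(-935) + 3249*(179) = 1.
So 622*-935 ≡ 1 (mod 3249), and -935 mod 3249 = 2314.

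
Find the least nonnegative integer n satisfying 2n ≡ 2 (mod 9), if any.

gcd(9, 2):
  9 = 4×2 + 1
  2 = 2×1
so gcd(9, 2) = 1.
1 divides 2, so solutions exist.
Back-substitute for Bézout coefficients:
  1 = 9 - 4×2
  ... = 2×(-4) + 9×(1)
So 2×(-4) ≡ 1 (mod 9); multiply by 2: n ≡ -8 (mod 9).
Smallest nonnegative: n = -8 mod 9 = 1.

1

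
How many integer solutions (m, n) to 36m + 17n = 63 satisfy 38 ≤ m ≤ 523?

29

gcd(36, 17) = 1.
By Bézout, 36×(-8) + 17×(17) = 1.
Particular solution: (6, -9).
General solution: m = 6 + 17t, n = -9 - 36t for integer t.
38 ≤ 6 + 17t ≤ 523 gives t ∈ [2, 30], which is 29 values.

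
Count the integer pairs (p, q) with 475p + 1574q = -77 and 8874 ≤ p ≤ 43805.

23

gcd(1574, 475):
  1574 = 3*475 + 149
  475 = 3*149 + 28
  149 = 5*28 + 9
  28 = 3*9 + 1
  9 = 9*1
so gcd(1574, 475) = 1.
Back-substitute for Bézout coefficients:
  1 = 28 - 3*9
  ... = 475*(169) + 1574*(-51)
Scale by -77: particular solution (-13013, 3927); reduce p mod 1574: (1153, -348).
General solution: p = 1153 + 1574t, q = -348 - 475t for integer t.
8874 ≤ 1153 + 1574t ≤ 43805 gives t ∈ [5, 27], which is 23 values.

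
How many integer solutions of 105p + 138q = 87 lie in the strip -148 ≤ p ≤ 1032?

gcd(138, 105):
  138 = 1·105 + 33
  105 = 3·33 + 6
  33 = 5·6 + 3
  6 = 2·3
so gcd(138, 105) = 3.
Back-substitute for Bézout coefficients:
  3 = 33 - 5·6
  ... = 105·(-21) + 138·(16)
Scale by 29: particular solution (-609, 464); reduce p mod 46: (35, -26).
General solution: p = 35 + 46t, q = -26 - 35t for integer t.
-148 ≤ 35 + 46t ≤ 1032 gives t ∈ [-3, 21], which is 25 values.

25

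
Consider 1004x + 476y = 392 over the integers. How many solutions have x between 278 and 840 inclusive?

gcd(1004, 476) = 4.
By Bézout, 1004·(55) + 476·(-116) = 4.
Particular solution: (35, -73).
General solution: x = 35 + 119t, y = -73 - 251t for integer t.
278 ≤ 35 + 119t ≤ 840 gives t ∈ [3, 6], which is 4 values.

4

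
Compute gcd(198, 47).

gcd(198, 47) = 1  (198 = 4*47 + 10, 47 = 4*10 + 7, 10 = 1*7 + 3, 7 = 2*3 + 1, 3 = 3*1).

1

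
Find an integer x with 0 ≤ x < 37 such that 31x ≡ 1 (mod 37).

gcd(37, 31) = 1.
By Bézout, 31*(6) + 37*(-5) = 1.
So 31*6 ≡ 1 (mod 37), and 6 mod 37 = 6.

6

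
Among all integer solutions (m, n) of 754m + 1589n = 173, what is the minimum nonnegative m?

gcd(1589, 754):
  1589 = 2·754 + 81
  754 = 9·81 + 25
  81 = 3·25 + 6
  25 = 4·6 + 1
  6 = 6·1
so gcd(1589, 754) = 1.
1 divides 173, so solutions exist.
Back-substitute for Bézout coefficients:
  1 = 25 - 4·6
  ... = 754·(255) + 1589·(-121)
Scale by 173/1 = 173: (m₀, n₀) = (44115, -20933).
General solution: m = 44115 + 1589t, n = -20933 - 754t for integer t.
m ≥ 0: smallest is 44115 mod 1589 = 1212 (at t = -27), with n = -575.

1212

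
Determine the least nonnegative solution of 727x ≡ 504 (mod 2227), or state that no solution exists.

gcd(2227, 727) = 1  (2227 = 3*727 + 46, 727 = 15*46 + 37, 46 = 1*37 + 9, 37 = 4*9 + 1, 9 = 9*1).
1 divides 504, so solutions exist.
Back-substituting, 727*(242) + 2227*(-79) = 1.
So 727*(242) ≡ 1 (mod 2227); multiply by 504: x ≡ 121968 (mod 2227).
Smallest nonnegative: x = 121968 mod 2227 = 1710.

1710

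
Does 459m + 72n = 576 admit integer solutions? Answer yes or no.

gcd(459, 72):
  459 = 6*72 + 27
  72 = 2*27 + 18
  27 = 1*18 + 9
  18 = 2*9
so gcd(459, 72) = 9.
9 divides 576, so integer solutions exist.

yes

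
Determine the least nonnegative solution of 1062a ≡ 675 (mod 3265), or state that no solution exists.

gcd(3265, 1062):
  3265 = 3×1062 + 79
  1062 = 13×79 + 35
  79 = 2×35 + 9
  35 = 3×9 + 8
  9 = 1×8 + 1
  8 = 8×1
so gcd(3265, 1062) = 1.
1 divides 675, so solutions exist.
Back-substitute for Bézout coefficients:
  1 = 9 - 1×8
  ... = 1062×(-372) + 3265×(121)
So 1062×(-372) ≡ 1 (mod 3265); multiply by 675: a ≡ -251100 (mod 3265).
Smallest nonnegative: a = -251100 mod 3265 = 305.

305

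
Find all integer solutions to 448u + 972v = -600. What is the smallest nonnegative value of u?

gcd(972, 448):
  972 = 2*448 + 76
  448 = 5*76 + 68
  76 = 1*68 + 8
  68 = 8*8 + 4
  8 = 2*4
so gcd(972, 448) = 4.
4 divides -600, so solutions exist.
Back-substitute for Bézout coefficients:
  4 = 68 - 8*8
  ... = 448*(115) + 972*(-53)
Scale by -600/4 = -150: (u₀, v₀) = (-17250, 7950).
General solution: u = -17250 + 243t, v = 7950 - 112t for integer t.
u ≥ 0: smallest is -17250 mod 243 = 3 (at t = 71), with v = -2.

3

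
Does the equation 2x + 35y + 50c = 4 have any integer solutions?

yes

gcd(35, 2) = 1.
gcd(1, 50) = 1.
1 divides 4, so integer solutions exist.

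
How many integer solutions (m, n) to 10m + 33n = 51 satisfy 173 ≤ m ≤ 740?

17

gcd(33, 10) = 1  (33 = 3·10 + 3, 10 = 3·3 + 1, 3 = 3·1).
Back-substituting, 10·(10) + 33·(-3) = 1.
Scale by 51: particular solution (510, -153); reduce m mod 33: (15, -3).
General solution: m = 15 + 33t, n = -3 - 10t for integer t.
173 ≤ 15 + 33t ≤ 740 gives t ∈ [5, 21], which is 17 values.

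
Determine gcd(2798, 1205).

1

gcd(2798, 1205):
  2798 = 2×1205 + 388
  1205 = 3×388 + 41
  388 = 9×41 + 19
  41 = 2×19 + 3
  19 = 6×3 + 1
  3 = 3×1
so gcd(2798, 1205) = 1.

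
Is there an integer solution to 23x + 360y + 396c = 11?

yes

gcd(360, 23) = 1.
gcd(1, 396) = 1.
1 divides 11, so integer solutions exist.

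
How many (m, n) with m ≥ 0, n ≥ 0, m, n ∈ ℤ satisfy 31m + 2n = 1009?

gcd(31, 2) = 1.
By Bézout, 31×(1) + 2×(-15) = 1.
One solution: (1, 489).
General: m = 1 + 2t, n = 489 - 31t.
m ≥ 0 ⇒ t ≥ 0; n ≥ 0 ⇒ t ≤ 15. So t ∈ [0, 15]: 16 solutions.

16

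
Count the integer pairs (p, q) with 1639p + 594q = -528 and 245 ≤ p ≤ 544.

gcd(1639, 594) = 11  (1639 = 2·594 + 451, 594 = 1·451 + 143, 451 = 3·143 + 22, 143 = 6·22 + 11, 22 = 2·11).
Back-substituting, 1639·(-25) + 594·(69) = 11.
Scale by -48: particular solution (1200, -3312); reduce p mod 54: (12, -34).
General solution: p = 12 + 54t, q = -34 - 149t for integer t.
245 ≤ 12 + 54t ≤ 544 gives t ∈ [5, 9], which is 5 values.

5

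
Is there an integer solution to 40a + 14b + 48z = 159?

gcd(40, 14) = 2.
gcd(2, 48) = 2.
2 does not divide 159 (remainder 1), so no integer solutions.

no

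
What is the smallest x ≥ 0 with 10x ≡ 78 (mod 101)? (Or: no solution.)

28

gcd(101, 10):
  101 = 10*10 + 1
  10 = 10*1
so gcd(101, 10) = 1.
1 divides 78, so solutions exist.
Back-substitute for Bézout coefficients:
  1 = 101 - 10*10
  ... = 10*(-10) + 101*(1)
So 10*(-10) ≡ 1 (mod 101); multiply by 78: x ≡ -780 (mod 101).
Smallest nonnegative: x = -780 mod 101 = 28.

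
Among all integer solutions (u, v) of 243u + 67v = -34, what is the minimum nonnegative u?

gcd(243, 67):
  243 = 3·67 + 42
  67 = 1·42 + 25
  42 = 1·25 + 17
  25 = 1·17 + 8
  17 = 2·8 + 1
  8 = 8·1
so gcd(243, 67) = 1.
1 divides -34, so solutions exist.
Back-substitute for Bézout coefficients:
  1 = 17 - 2·8
  ... = 243·(8) + 67·(-29)
Scale by -34/1 = -34: (u₀, v₀) = (-272, 986).
General solution: u = -272 + 67t, v = 986 - 243t for integer t.
u ≥ 0: smallest is -272 mod 67 = 63 (at t = 5), with v = -229.

63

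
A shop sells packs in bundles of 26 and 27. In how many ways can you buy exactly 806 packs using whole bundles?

2

Need nonnegative integers with 26j + 27k = 806.
gcd(26, 27) = 1, and 26·(-1) + 27·(1) = 1.
So (j₀, k₀) = (-806, 806); general j = -806 + 27t, k = 806 - 26t.
j ≥ 0 ⇒ t ≥ 30; k ≥ 0 ⇒ t ≤ 31. That's 2 values of t.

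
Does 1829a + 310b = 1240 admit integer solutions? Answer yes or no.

gcd(1829, 310) = 31.
31 divides 1240, so integer solutions exist.

yes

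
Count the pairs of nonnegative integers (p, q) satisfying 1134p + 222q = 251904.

gcd(1134, 222) = 6  (1134 = 5*222 + 24, 222 = 9*24 + 6, 24 = 4*6).
Back-substituting, 1134*(-9) + 222*(46) = 6.
Scale by 41984: one solution is (-377856, 1931264). Reduce p mod 37: (25, 1007).
General: p = 25 + 37t, q = 1007 - 189t.
p ≥ 0 ⇒ t ≥ 0; q ≥ 0 ⇒ t ≤ 5. So t ∈ [0, 5]: 6 solutions.

6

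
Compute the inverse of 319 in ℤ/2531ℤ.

603

gcd(2531, 319) = 1.
By Bézout, 319·(603) + 2531·(-76) = 1.
So 319·603 ≡ 1 (mod 2531), and 603 mod 2531 = 603.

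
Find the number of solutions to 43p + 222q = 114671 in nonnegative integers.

12

gcd(222, 43):
  222 = 5*43 + 7
  43 = 6*7 + 1
  7 = 7*1
so gcd(222, 43) = 1.
Back-substitute for Bézout coefficients:
  1 = 43 - 6*7
  ... = 43*(31) + 222*(-6)
Scale by 114671: one solution is (3554801, -688026). Reduce p mod 222: (137, 490).
General: p = 137 + 222t, q = 490 - 43t.
p ≥ 0 ⇒ t ≥ 0; q ≥ 0 ⇒ t ≤ 11. So t ∈ [0, 11]: 12 solutions.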